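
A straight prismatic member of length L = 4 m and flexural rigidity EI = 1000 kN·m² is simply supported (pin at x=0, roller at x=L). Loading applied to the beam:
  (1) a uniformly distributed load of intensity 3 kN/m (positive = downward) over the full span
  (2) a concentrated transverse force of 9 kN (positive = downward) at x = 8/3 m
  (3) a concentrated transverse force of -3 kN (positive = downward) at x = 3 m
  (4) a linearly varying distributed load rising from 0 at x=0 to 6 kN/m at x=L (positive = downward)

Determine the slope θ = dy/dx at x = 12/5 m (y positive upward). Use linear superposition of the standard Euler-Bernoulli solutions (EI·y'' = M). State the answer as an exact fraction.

Load 1 — uniform load w=3 kN/m over full span:
  θ_1 = -w(L³-6Lx²+4x³)/(24EI) = -3·(4³-6·4·(12/5)²+4·(12/5)³)/(24·1000) = 37/15625 rad
Load 2 — point force P=9 kN at a=8/3 m (b=L-a=4/3):
  θ_2 = -Pb(L²-b²-3x²)/(6LEI)  [x≤a] = -9·(4/3)·(4²-(4/3)²-3·(12/5)²)/(6·4·1000) = 43/28125 rad
Load 3 — point force P=-3 kN at a=3 m (b=L-a=1):
  θ_3 = -Pb(L²-b²-3x²)/(6LEI)  [x≤a] = -(-3)·1·(4²-1²-3·(12/5)²)/(6·4·1000) = -57/200000 rad
Load 4 — triangular load w₀=6 kN/m (0→w₀ over full span):
  θ_4 = -w₀(7L⁴-30L²x²+15x⁴)/(360LEI) = -6·(7·4⁴-30·4²·(12/5)²+15·(12/5)⁴)/(360·4·1000) = 464/234375 rad
Superposition: θ = Σ θ_i = 251623/45000000 rad ≈ 0.005592 rad

θ(12/5) = 251623/45000000 rad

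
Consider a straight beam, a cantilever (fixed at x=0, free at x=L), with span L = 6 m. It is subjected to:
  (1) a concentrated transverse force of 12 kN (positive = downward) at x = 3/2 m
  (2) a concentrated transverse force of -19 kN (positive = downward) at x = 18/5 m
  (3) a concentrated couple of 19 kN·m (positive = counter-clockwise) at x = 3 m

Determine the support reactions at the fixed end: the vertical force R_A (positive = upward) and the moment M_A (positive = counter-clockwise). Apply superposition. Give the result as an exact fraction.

R_A = -7 kN, M_A = -347/5 kN·m

Load 1 — point force P=12 kN at a=3/2 m (b=L-a=9/2):
  R_A = P = 12 kN
  M_A = Pa = 12·(3/2) = 18 kN·m
Load 2 — point force P=-19 kN at a=18/5 m (b=L-a=12/5):
  R_A = P = (-19) = -19 kN
  M_A = Pa = (-19)·(18/5) = -342/5 kN·m
Load 3 — applied couple M₀=19 kN·m at a=3 m (b=L-a=3):
  R_A = 0 kN
  M_A = -M₀ = -19 kN·m
Superposition: R_A = -7 kN, M_A = -347/5 kN·m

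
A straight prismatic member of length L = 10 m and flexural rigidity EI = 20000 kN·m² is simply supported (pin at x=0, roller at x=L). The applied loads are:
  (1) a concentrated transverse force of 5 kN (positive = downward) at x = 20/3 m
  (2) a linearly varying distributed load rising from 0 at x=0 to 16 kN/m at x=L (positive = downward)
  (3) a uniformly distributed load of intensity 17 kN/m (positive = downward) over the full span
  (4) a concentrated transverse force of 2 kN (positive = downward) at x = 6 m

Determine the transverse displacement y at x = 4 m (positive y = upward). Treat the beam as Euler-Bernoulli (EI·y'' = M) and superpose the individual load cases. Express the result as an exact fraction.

Load 1 — point force P=5 kN at a=20/3 m (b=L-a=10/3):
  y_1 = -Pbx(L²-b²-x²)/(6LEI)  [x≤a] = -5·(10/3)·4·(10²-(10/3)²-4²)/(6·10·20000) = -41/10125 m
Load 2 — triangular load w₀=16 kN/m (0→w₀ over full span):
  y_2 = -w₀x(7L⁴-10L²x²+3x⁴)/(360LEI) = -16·4·(7·10⁴-10·10²·4²+3·4⁴)/(360·10·20000) = -2282/46875 m
Load 3 — uniform load w=17 kN/m over full span:
  y_3 = -wx(L³-2Lx²+x³)/(24EI) = -17·4·(10³-2·10·4²+4³)/(24·20000) = -527/5000 m
Load 4 — point force P=2 kN at a=6 m (b=L-a=4):
  y_4 = -Pbx(L²-b²-x²)/(6LEI)  [x≤a] = -2·4·4·(10²-4²-4²)/(6·10·20000) = -17/9375 m
Superposition: y = Σ y_i = -1619447/10125000 m ≈ -0.159945 m

y(4) = -1619447/10125000 m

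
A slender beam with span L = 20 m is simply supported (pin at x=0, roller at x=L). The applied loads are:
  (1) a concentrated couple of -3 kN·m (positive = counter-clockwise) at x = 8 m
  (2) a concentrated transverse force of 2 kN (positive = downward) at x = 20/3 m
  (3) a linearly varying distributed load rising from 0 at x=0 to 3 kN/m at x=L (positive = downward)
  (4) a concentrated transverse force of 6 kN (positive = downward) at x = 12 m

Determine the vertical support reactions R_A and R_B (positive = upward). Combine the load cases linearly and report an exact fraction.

R_A = 163/12 kN, R_B = 293/12 kN

Load 1 — applied couple M₀=-3 kN·m at a=8 m (b=L-a=12):
  R_A = M₀/L = (-3)/20 = -3/20 kN
  R_B = -M₀/L = -(-3)/20 = 3/20 kN
Load 2 — point force P=2 kN at a=20/3 m (b=L-a=40/3):
  R_A = Pb/L = 2·(40/3)/20 = 4/3 kN
  R_B = Pa/L = 2·(20/3)/20 = 2/3 kN
Load 3 — triangular load w₀=3 kN/m (0→w₀ over full span):
  R_A = w₀L/6 = 3·20/6 = 10 kN
  R_B = w₀L/3 = 3·20/3 = 20 kN
Load 4 — point force P=6 kN at a=12 m (b=L-a=8):
  R_A = Pb/L = 6·8/20 = 12/5 kN
  R_B = Pa/L = 6·12/20 = 18/5 kN
Superposition: R_A = 163/12 kN, R_B = 293/12 kN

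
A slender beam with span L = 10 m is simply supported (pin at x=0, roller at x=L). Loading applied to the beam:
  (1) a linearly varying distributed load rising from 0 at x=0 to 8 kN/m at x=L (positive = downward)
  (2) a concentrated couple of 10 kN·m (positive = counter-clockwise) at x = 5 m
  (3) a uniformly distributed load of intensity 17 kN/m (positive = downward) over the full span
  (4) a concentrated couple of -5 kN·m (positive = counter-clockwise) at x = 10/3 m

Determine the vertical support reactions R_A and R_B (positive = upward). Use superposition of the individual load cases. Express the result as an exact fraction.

R_A = 593/6 kN, R_B = 667/6 kN

Load 1 — triangular load w₀=8 kN/m (0→w₀ over full span):
  R_A = w₀L/6 = 8·10/6 = 40/3 kN
  R_B = w₀L/3 = 8·10/3 = 80/3 kN
Load 2 — applied couple M₀=10 kN·m at a=5 m (b=L-a=5):
  R_A = M₀/L = 10/10 = 1 kN
  R_B = -M₀/L = -10/10 = -1 kN
Load 3 — uniform load w=17 kN/m over full span:
  R_A = wL/2 = 17·10/2 = 85 kN
  R_B = wL/2 = 17·10/2 = 85 kN
Load 4 — applied couple M₀=-5 kN·m at a=10/3 m (b=L-a=20/3):
  R_A = M₀/L = (-5)/10 = -1/2 kN
  R_B = -M₀/L = -(-5)/10 = 1/2 kN
Superposition: R_A = 593/6 kN, R_B = 667/6 kN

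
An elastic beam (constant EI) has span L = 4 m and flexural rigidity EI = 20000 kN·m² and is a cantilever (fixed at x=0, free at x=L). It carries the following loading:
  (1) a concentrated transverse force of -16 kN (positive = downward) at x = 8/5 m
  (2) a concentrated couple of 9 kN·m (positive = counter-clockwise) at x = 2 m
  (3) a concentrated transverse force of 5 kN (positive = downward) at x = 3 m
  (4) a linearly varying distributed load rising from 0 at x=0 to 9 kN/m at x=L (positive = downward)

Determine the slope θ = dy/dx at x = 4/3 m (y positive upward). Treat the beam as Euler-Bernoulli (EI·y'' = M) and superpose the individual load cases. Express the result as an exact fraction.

θ(4/3) = -539/337500 rad

Load 1 — point force P=-16 kN at a=8/5 m (b=L-a=12/5):
  θ_1 = -Px(2a-x)/(2EI)  [x≤a] = -(-16)·(4/3)·(2·(8/5)-(4/3))/(2·20000) = 28/28125 rad
Load 2 — applied couple M₀=9 kN·m at a=2 m (b=L-a=2):
  θ_2 = M₀x/EI  [x≤a] = 9·(4/3)/20000 = 3/5000 rad
Load 3 — point force P=5 kN at a=3 m (b=L-a=1):
  θ_3 = -Px(2a-x)/(2EI)  [x≤a] = -5·(4/3)·(2·3-(4/3))/(2·20000) = -7/9000 rad
Load 4 — triangular load w₀=9 kN/m (0→w₀ over full span):
  θ_4 = (w₀Lx²/4-w₀L²x/3-w₀x⁴/(24L))/EI = (9·4·(4/3)²/4-9·4²·(4/3)/3-9·(4/3)⁴/(24·4))/20000 = -163/67500 rad
Superposition: θ = Σ θ_i = -539/337500 rad ≈ -0.001597 rad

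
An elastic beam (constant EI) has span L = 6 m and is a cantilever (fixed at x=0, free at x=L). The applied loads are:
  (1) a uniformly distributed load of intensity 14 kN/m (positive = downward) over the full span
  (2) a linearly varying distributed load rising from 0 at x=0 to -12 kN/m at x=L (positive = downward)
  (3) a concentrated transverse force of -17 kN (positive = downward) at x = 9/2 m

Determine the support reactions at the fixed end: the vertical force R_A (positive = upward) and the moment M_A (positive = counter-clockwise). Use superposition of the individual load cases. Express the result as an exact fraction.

R_A = 31 kN, M_A = 63/2 kN·m

Load 1 — uniform load w=14 kN/m over full span:
  R_A = wL = 14·6 = 84 kN
  M_A = wL²/2 = 14·6²/2 = 252 kN·m
Load 2 — triangular load w₀=-12 kN/m (0→w₀ over full span):
  R_A = w₀L/2 = (-12)·6/2 = -36 kN
  M_A = w₀L²/3 = (-12)·6²/3 = -144 kN·m
Load 3 — point force P=-17 kN at a=9/2 m (b=L-a=3/2):
  R_A = P = (-17) = -17 kN
  M_A = Pa = (-17)·(9/2) = -153/2 kN·m
Superposition: R_A = 31 kN, M_A = 63/2 kN·m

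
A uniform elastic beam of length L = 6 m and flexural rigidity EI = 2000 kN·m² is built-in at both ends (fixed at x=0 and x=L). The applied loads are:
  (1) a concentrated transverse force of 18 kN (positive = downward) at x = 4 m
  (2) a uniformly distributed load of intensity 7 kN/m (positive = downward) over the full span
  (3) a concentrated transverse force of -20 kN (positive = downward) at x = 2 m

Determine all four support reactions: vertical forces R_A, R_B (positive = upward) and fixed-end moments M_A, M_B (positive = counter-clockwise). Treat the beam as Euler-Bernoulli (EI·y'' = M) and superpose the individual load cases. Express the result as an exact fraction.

R_A = 293/27 kN, M_A = 101/9 kN·m, R_B = 787/27 kN, M_B = -253/9 kN·m

Load 1 — point force P=18 kN at a=4 m (b=L-a=2):
  R_A = Pb²(3a+b)/L³ = 18·2²·(3·4+2)/6³ = 14/3 kN
  M_A = Pab²/L² = 18·4·2²/6² = 8 kN·m
  R_B = Pa²(a+3b)/L³ = 18·4²·(4+3·2)/6³ = 40/3 kN
  M_B = -Pa²b/L² = -18·4²·2/6² = -16 kN·m
Load 2 — uniform load w=7 kN/m over full span:
  R_A = wL/2 = 7·6/2 = 21 kN
  M_A = wL²/12 = 7·6²/12 = 21 kN·m
  R_B = wL/2 = 7·6/2 = 21 kN
  M_B = -wL²/12 = -7·6²/12 = -21 kN·m
Load 3 — point force P=-20 kN at a=2 m (b=L-a=4):
  R_A = Pb²(3a+b)/L³ = (-20)·4²·(3·2+4)/6³ = -400/27 kN
  M_A = Pab²/L² = (-20)·2·4²/6² = -160/9 kN·m
  R_B = Pa²(a+3b)/L³ = (-20)·2²·(2+3·4)/6³ = -140/27 kN
  M_B = -Pa²b/L² = -(-20)·2²·4/6² = 80/9 kN·m
Superposition: R_A = 293/27 kN, M_A = 101/9 kN·m, R_B = 787/27 kN, M_B = -253/9 kN·m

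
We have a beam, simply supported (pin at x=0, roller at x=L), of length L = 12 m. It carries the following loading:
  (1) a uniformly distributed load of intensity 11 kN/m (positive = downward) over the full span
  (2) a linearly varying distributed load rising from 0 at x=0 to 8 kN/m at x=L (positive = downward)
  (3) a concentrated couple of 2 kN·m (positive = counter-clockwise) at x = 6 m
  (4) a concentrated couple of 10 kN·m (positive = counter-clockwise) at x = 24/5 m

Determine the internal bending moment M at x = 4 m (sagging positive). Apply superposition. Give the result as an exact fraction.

M(4) = 2132/9 kN·m

Load 1 — uniform load w=11 kN/m over full span:
  M_1 = wx(L-x)/2 = 11·4·(12-4)/2 = 176 kN·m
Load 2 — triangular load w₀=8 kN/m (0→w₀ over full span):
  M_2 = w₀Lx/6 - w₀x³/(6L) = 8·12·4/6 - 8·4³/(6·12) = 512/9 kN·m
Load 3 — applied couple M₀=2 kN·m at a=6 m (b=L-a=6):
  M_3 = M₀x/L  [x≤a] = 2·4/12 = 2/3 kN·m
Load 4 — applied couple M₀=10 kN·m at a=24/5 m (b=L-a=36/5):
  M_4 = M₀x/L  [x≤a] = 10·4/12 = 10/3 kN·m
Superposition: M = Σ M_i = 2132/9 kN·m ≈ 236.888889 kN·m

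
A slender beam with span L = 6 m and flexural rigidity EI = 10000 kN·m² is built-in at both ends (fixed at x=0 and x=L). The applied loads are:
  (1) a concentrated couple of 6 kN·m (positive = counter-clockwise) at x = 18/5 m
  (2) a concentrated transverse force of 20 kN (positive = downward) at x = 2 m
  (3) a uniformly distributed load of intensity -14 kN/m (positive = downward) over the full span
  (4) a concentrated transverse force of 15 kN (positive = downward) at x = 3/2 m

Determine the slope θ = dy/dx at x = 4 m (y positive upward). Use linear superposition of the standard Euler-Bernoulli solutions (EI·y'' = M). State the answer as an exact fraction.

Load 1 — applied couple M₀=6 kN·m at a=18/5 m (b=L-a=12/5):
  θ_1 = (R_Ax²/2 - M_Ax - M₀(x-a))/EI  [x>a] with R_A=36/25, M_A=48/25 = ((36/25)·4²/2 - (48/25)·4 - 6·(4-(18/5)))/10000 = 9/62500 rad
Load 2 — point force P=20 kN at a=2 m (b=L-a=4):
  θ_2 = Pa²(L-x)(2bL-(3b+a)(L-x))/(2L³EI)  [x>a] = 20·2²·(6-4)·(2·4·6-(3·4+2)·(6-4))/(2·6³·10000) = 1/1350 rad
Load 3 — uniform load w=-14 kN/m over full span:
  θ_3 = -wx(L-x)(L-2x)/(12EI) = -(-14)·4·(6-4)·(6-2·4)/(12·10000) = -7/3750 rad
Load 4 — point force P=15 kN at a=3/2 m (b=L-a=9/2):
  θ_4 = Pa²(L-x)(2bL-(3b+a)(L-x))/(2L³EI)  [x>a] = 15·(3/2)²·(6-4)·(2·(9/2)·6-(3·(9/2)+(3/2))·(6-4))/(2·6³·10000) = 3/8000 rad
Superposition: θ = Σ θ_i = -16387/27000000 rad ≈ -0.000607 rad

θ(4) = -16387/27000000 rad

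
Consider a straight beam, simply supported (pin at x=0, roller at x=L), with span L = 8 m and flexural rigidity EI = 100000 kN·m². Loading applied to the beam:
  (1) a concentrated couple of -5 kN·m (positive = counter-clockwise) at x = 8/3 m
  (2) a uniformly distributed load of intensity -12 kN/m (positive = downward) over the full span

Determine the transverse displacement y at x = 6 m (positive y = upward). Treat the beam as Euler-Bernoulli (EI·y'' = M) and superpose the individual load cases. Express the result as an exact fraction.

y(6) = 8063/1800000 m

Load 1 — applied couple M₀=-5 kN·m at a=8/3 m (b=L-a=16/3):
  y_1 = (M₀x³/(6L)-M₀(x-a)²/2+C₁x)/EI  [x>a] with C₁=M₀(3b²-L²)/(6L)=-20/9 = ((-5)·6³/(6·8)-(-5)·(6-(8/3))²/2+(-20/9)·6)/100000 = -29/360000 m
Load 2 — uniform load w=-12 kN/m over full span:
  y_2 = -wx(L³-2Lx²+x³)/(24EI) = -(-12)·6·(8³-2·8·6²+6³)/(24·100000) = 57/12500 m
Superposition: y = Σ y_i = 8063/1800000 m ≈ 0.004479 m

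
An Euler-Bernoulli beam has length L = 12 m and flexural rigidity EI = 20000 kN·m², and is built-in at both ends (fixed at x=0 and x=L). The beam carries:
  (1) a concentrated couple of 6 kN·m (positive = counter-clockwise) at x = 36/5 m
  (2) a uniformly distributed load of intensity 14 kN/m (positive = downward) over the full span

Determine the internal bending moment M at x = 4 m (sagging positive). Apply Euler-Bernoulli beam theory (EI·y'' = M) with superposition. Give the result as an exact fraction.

Load 1 — applied couple M₀=6 kN·m at a=36/5 m (b=L-a=24/5):
  M_1 = R_Ax - M_A  [x≤a] with R_A=18/25, M_A=48/25 = (18/25)·4 - (48/25) = 24/25 kN·m
Load 2 — uniform load w=14 kN/m over full span:
  M_2 = wLx/2 - wL²/12 - wx²/2 = 14·12·4/2 - 14·12²/12 - 14·4²/2 = 56 kN·m
Superposition: M = Σ M_i = 1424/25 kN·m ≈ 56.960000 kN·m

M(4) = 1424/25 kN·m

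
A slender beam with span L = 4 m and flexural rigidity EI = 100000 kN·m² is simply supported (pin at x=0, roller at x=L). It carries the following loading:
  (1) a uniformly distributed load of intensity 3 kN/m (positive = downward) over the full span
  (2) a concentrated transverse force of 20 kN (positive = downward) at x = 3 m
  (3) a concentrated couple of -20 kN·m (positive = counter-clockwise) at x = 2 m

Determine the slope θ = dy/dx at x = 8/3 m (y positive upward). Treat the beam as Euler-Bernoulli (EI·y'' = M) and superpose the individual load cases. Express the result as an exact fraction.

θ(8/3) = 433/5400000 rad

Load 1 — uniform load w=3 kN/m over full span:
  θ_1 = -w(L³-6Lx²+4x³)/(24EI) = -3·(4³-6·4·(8/3)²+4·(8/3)³)/(24·100000) = 13/337500 rad
Load 2 — point force P=20 kN at a=3 m (b=L-a=1):
  θ_2 = -Pb(L²-b²-3x²)/(6LEI)  [x≤a] = -20·1·(4²-1²-3·(8/3)²)/(6·4·100000) = 19/360000 rad
Load 3 — applied couple M₀=-20 kN·m at a=2 m (b=L-a=2):
  θ_3 = (M₀x²/(2L)-M₀(x-a)+C₁)/EI  [x>a] with C₁=M₀(3b²-L²)/(6L)=10/3 = ((-20)·(8/3)²/(2·4)-(-20)·((8/3)-2)+(10/3))/100000 = -1/90000 rad
Superposition: θ = Σ θ_i = 433/5400000 rad ≈ 0.000080 rad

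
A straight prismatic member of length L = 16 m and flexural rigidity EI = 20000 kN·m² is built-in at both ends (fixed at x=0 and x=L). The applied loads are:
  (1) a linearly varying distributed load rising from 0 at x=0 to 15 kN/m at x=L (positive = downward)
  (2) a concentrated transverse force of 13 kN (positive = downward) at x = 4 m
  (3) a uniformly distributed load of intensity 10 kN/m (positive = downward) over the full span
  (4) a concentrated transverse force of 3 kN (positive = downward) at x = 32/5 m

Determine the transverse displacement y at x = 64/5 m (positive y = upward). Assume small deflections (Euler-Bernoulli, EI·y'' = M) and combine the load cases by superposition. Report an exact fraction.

Load 1 — triangular load w₀=15 kN/m (0→w₀ over full span):
  y_1 = -w₀x²(L-x)²(x+2L)/(120LEI) = -15·(64/5)²·(16-(64/5))²·((64/5)+2·16)/(120·16·20000) = -57344/1953125 m
Load 2 — point force P=13 kN at a=4 m (b=L-a=12):
  y_2 = -Pa²(L-x)²(3bL-(3b+a)(L-x))/(6L³EI)  [x>a] = -13·4²·(16-(64/5))²·(3·12·16-(3·12+4)·(16-(64/5)))/(6·16³·20000) = -91/46875 m
Load 3 — uniform load w=10 kN/m over full span:
  y_3 = -wx²(L-x)²/(24EI) = -10·(64/5)²·(16-(64/5))²/(24·20000) = -8192/234375 m
Load 4 — point force P=3 kN at a=32/5 m (b=L-a=48/5):
  y_4 = -Pa²(L-x)²(3bL-(3b+a)(L-x))/(6L³EI)  [x>a] = -3·(32/5)²·(16-(64/5))²·(3·(48/5)·16-(3·(48/5)+(32/5))·(16-(64/5)))/(6·16³·20000) = -8704/9765625 m
Superposition: y = Σ y_i = -1967147/29296875 m ≈ -0.067145 m

y(64/5) = -1967147/29296875 m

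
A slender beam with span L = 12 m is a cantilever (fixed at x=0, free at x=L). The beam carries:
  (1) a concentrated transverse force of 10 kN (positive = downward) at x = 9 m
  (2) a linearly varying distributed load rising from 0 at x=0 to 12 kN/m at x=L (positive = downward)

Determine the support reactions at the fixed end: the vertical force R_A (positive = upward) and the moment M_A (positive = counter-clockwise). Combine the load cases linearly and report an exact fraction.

Load 1 — point force P=10 kN at a=9 m (b=L-a=3):
  R_A = P = 10 kN
  M_A = Pa = 10·9 = 90 kN·m
Load 2 — triangular load w₀=12 kN/m (0→w₀ over full span):
  R_A = w₀L/2 = 12·12/2 = 72 kN
  M_A = w₀L²/3 = 12·12²/3 = 576 kN·m
Superposition: R_A = 82 kN, M_A = 666 kN·m

R_A = 82 kN, M_A = 666 kN·m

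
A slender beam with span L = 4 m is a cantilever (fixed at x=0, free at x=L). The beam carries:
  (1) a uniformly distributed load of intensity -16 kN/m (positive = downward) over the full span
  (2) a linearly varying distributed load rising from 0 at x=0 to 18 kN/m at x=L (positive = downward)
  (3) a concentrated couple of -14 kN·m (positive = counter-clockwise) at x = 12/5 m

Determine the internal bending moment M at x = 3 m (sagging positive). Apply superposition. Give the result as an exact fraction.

Load 1 — uniform load w=-16 kN/m over full span:
  M_1 = -w(L-x)²/2 = -(-16)·(4-3)²/2 = 8 kN·m
Load 2 — triangular load w₀=18 kN/m (0→w₀ over full span):
  M_2 = w₀Lx/2 - w₀L²/3 - w₀x³/(6L) = 18·4·3/2 - 18·4²/3 - 18·3³/(6·4) = -33/4 kN·m
Load 3 — applied couple M₀=-14 kN·m at a=12/5 m (b=L-a=8/5):
  M_3 = 0  [x>a] = 0 kN·m
Superposition: M = Σ M_i = -1/4 kN·m ≈ -0.250000 kN·m

M(3) = -1/4 kN·m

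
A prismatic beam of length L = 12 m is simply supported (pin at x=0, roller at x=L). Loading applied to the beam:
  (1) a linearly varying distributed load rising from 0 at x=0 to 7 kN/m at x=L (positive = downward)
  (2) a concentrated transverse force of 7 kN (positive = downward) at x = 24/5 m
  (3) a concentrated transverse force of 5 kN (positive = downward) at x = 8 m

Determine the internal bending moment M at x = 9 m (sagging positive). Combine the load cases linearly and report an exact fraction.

M(9) = 2941/40 kN·m

Load 1 — triangular load w₀=7 kN/m (0→w₀ over full span):
  M_1 = w₀Lx/6 - w₀x³/(6L) = 7·12·9/6 - 7·9³/(6·12) = 441/8 kN·m
Load 2 — point force P=7 kN at a=24/5 m (b=L-a=36/5):
  M_2 = Pa(L-x)/L  [x>a] = 7·(24/5)·(12-9)/12 = 42/5 kN·m
Load 3 — point force P=5 kN at a=8 m (b=L-a=4):
  M_3 = Pa(L-x)/L  [x>a] = 5·8·(12-9)/12 = 10 kN·m
Superposition: M = Σ M_i = 2941/40 kN·m ≈ 73.525000 kN·m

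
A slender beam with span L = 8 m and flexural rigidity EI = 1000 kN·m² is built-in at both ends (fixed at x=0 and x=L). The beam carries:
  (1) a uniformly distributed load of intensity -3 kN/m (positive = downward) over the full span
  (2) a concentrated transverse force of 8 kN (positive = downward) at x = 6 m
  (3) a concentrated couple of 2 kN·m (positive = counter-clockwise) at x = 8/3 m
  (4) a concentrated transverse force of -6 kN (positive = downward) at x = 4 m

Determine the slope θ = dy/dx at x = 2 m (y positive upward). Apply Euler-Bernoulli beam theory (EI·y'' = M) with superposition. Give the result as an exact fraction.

Load 1 — uniform load w=-3 kN/m over full span:
  θ_1 = -wx(L-x)(L-2x)/(12EI) = -(-3)·2·(8-2)·(8-2·2)/(12·1000) = 3/250 rad
Load 2 — point force P=8 kN at a=6 m (b=L-a=2):
  θ_2 = -Pb²x(2aL-(3a+b)x)/(2L³EI)  [x≤a] = -8·2²·2·(2·6·8-(3·6+2)·2)/(2·8³·1000) = -7/2000 rad
Load 3 — applied couple M₀=2 kN·m at a=8/3 m (b=L-a=16/3):
  θ_3 = (R_Ax²/2 - M_Ax)/EI  [x≤a] with R_A=1/3, M_A=0 = ((1/3)·2²/2 - 0·2)/1000 = 1/1500 rad
Load 4 — point force P=-6 kN at a=4 m (b=L-a=4):
  θ_4 = -Pb²x(2aL-(3a+b)x)/(2L³EI)  [x≤a] = -(-6)·4²·2·(2·4·8-(3·4+4)·2)/(2·8³·1000) = 3/500 rad
Superposition: θ = Σ θ_i = 91/6000 rad ≈ 0.015167 rad

θ(2) = 91/6000 rad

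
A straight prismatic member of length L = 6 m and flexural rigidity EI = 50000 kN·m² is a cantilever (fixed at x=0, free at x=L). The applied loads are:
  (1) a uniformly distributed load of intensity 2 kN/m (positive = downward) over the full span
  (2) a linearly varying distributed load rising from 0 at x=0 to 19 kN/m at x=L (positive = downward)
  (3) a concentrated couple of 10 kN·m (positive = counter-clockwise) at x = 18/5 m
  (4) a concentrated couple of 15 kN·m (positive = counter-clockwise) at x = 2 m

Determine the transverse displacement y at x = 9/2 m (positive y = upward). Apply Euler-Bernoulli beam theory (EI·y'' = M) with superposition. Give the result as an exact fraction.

Load 1 — uniform load w=2 kN/m over full span:
  y_1 = -wx²(x²-4Lx+6L²)/(24EI) = -2·(9/2)²·((9/2)²-4·6·(9/2)+6·6²)/(24·50000) = -13851/3200000 m
Load 2 — triangular load w₀=19 kN/m (0→w₀ over full span):
  y_2 = (w₀Lx³/12-w₀L²x²/6-w₀x⁵/(120L))/EI = (19·6·(9/2)³/12-19·6²·(9/2)²/6-19·(9/2)⁵/(120·6))/50000 = -3818259/128000000 m
Load 3 — applied couple M₀=10 kN·m at a=18/5 m (b=L-a=12/5):
  y_3 = M₀a(2x-a)/(2EI)  [x>a] = 10·(18/5)·(2·(9/2)-(18/5))/(2·50000) = 243/125000 m
Load 4 — applied couple M₀=15 kN·m at a=2 m (b=L-a=4):
  y_4 = M₀a(2x-a)/(2EI)  [x>a] = 15·2·(2·(9/2)-2)/(2·50000) = 21/10000 m
Superposition: y = Σ y_i = -3854667/128000000 m ≈ -0.030115 m

y(9/2) = -3854667/128000000 m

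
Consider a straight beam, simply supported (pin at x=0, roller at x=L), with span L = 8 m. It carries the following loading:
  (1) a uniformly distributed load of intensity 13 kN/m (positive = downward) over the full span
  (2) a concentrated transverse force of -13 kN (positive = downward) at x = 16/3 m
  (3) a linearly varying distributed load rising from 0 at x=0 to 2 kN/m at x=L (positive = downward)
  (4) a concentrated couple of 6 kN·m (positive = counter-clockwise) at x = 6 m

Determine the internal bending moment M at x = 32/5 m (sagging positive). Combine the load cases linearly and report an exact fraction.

Load 1 — uniform load w=13 kN/m over full span:
  M_1 = wx(L-x)/2 = 13·(32/5)·(8-(32/5))/2 = 1664/25 kN·m
Load 2 — point force P=-13 kN at a=16/3 m (b=L-a=8/3):
  M_2 = Pa(L-x)/L  [x>a] = (-13)·(16/3)·(8-(32/5))/8 = -208/15 kN·m
Load 3 — triangular load w₀=2 kN/m (0→w₀ over full span):
  M_3 = w₀Lx/6 - w₀x³/(6L) = 2·8·(32/5)/6 - 2·(32/5)³/(6·8) = 768/125 kN·m
Load 4 — applied couple M₀=6 kN·m at a=6 m (b=L-a=2):
  M_4 = M₀x/L - M₀  [x>a] = 6·(32/5)/8 - 6 = -6/5 kN·m
Superposition: M = Σ M_i = 21614/375 kN·m ≈ 57.637333 kN·m

M(32/5) = 21614/375 kN·m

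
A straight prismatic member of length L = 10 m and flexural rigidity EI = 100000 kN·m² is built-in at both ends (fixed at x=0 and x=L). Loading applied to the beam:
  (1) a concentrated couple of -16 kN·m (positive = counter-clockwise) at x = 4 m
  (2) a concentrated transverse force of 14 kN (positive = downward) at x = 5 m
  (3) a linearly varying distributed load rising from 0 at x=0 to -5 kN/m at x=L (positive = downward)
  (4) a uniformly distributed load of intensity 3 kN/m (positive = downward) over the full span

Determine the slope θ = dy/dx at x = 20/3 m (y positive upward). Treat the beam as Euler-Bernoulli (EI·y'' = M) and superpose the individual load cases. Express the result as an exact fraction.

Load 1 — applied couple M₀=-16 kN·m at a=4 m (b=L-a=6):
  θ_1 = (R_Ax²/2 - M_Ax - M₀(x-a))/EI  [x>a] with R_A=-288/125, M_A=-48/25 = ((-288/125)·(20/3)²/2 - (-48/25)·(20/3) - (-16)·((20/3)-4))/100000 = 2/46875 rad
Load 2 — point force P=14 kN at a=5 m (b=L-a=5):
  θ_2 = Pa²(L-x)(2bL-(3b+a)(L-x))/(2L³EI)  [x>a] = 14·5²·(10-(20/3))·(2·5·10-(3·5+5)·(10-(20/3)))/(2·10³·100000) = 7/36000 rad
Load 3 — triangular load w₀=-5 kN/m (0→w₀ over full span):
  θ_3 = -w₀(2x(L-x)(L-2x)(x+2L)+x²(L-x)²)/(120LEI) = -(-5)·(2·(20/3)·(10-(20/3))·(10-2·(20/3))·((20/3)+2·10)+(20/3)²·(10-(20/3))²)/(120·10·100000) = -7/48600 rad
Load 4 — uniform load w=3 kN/m over full span:
  θ_4 = -wx(L-x)(L-2x)/(12EI) = -3·(20/3)·(10-(20/3))·(10-2·(20/3))/(12·100000) = 1/5400 rad
Superposition: θ = Σ θ_i = 33809/121500000 rad ≈ 0.000278 rad

θ(20/3) = 33809/121500000 rad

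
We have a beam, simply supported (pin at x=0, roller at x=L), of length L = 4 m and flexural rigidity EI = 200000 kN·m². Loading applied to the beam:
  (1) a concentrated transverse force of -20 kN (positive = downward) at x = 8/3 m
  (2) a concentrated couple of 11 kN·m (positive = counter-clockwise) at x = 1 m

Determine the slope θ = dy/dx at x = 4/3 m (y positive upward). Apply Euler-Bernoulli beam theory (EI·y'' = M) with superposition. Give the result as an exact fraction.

θ(4/3) = 71/1036800 rad

Load 1 — point force P=-20 kN at a=8/3 m (b=L-a=4/3):
  θ_1 = -Pb(L²-b²-3x²)/(6LEI)  [x≤a] = -(-20)·(4/3)·(4²-(4/3)²-3·(4/3)²)/(6·4·200000) = 1/20250 rad
Load 2 — applied couple M₀=11 kN·m at a=1 m (b=L-a=3):
  θ_2 = (M₀x²/(2L)-M₀(x-a)+C₁)/EI  [x>a] with C₁=M₀(3b²-L²)/(6L)=121/24 = (11·(4/3)²/(2·4)-11·((4/3)-1)+(121/24))/200000 = 11/576000 rad
Superposition: θ = Σ θ_i = 71/1036800 rad ≈ 0.000068 rad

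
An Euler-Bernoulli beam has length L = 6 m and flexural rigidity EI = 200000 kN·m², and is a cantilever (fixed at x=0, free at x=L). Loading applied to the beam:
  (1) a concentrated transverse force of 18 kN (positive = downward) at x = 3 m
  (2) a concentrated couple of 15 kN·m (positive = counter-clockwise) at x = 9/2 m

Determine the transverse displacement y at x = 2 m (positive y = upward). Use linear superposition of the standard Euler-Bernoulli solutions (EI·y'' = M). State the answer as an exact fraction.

Load 1 — point force P=18 kN at a=3 m (b=L-a=3):
  y_1 = -Px²(3a-x)/(6EI)  [x≤a] = -18·2²·(3·3-2)/(6·200000) = -21/50000 m
Load 2 — applied couple M₀=15 kN·m at a=9/2 m (b=L-a=3/2):
  y_2 = M₀x²/(2EI)  [x≤a] = 15·2²/(2·200000) = 3/20000 m
Superposition: y = Σ y_i = -27/100000 m ≈ -0.000270 m

y(2) = -27/100000 m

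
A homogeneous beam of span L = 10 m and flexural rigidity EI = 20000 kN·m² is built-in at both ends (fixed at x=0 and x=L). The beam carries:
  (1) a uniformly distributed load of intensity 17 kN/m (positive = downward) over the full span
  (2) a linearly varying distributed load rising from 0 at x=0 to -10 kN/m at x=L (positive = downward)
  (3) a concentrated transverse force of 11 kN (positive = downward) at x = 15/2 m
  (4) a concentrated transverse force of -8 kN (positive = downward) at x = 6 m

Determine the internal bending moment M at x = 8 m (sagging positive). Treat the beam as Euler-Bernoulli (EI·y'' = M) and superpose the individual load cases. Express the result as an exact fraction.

M(8) = -11017/4000 kN·m

Load 1 — uniform load w=17 kN/m over full span:
  M_1 = wLx/2 - wL²/12 - wx²/2 = 17·10·8/2 - 17·10²/12 - 17·8²/2 = -17/3 kN·m
Load 2 — triangular load w₀=-10 kN/m (0→w₀ over full span):
  M_2 = 3w₀Lx/20 - w₀L²/30 - w₀x³/(6L) = 3·(-10)·10·8/20 - (-10)·10²/30 - (-10)·8³/(6·10) = -4/3 kN·m
Load 3 — point force P=11 kN at a=15/2 m (b=L-a=5/2):
  M_3 = Pa²(a+3b)(L-x)/L³ - Pa²b/L²  [x>a] = 11·(15/2)²·((15/2)+3·(5/2))·(10-8)/10³ - 11·(15/2)²·(5/2)/10² = 99/32 kN·m
Load 4 — point force P=-8 kN at a=6 m (b=L-a=4):
  M_4 = Pa²(a+3b)(L-x)/L³ - Pa²b/L²  [x>a] = (-8)·6²·(6+3·4)·(10-8)/10³ - (-8)·6²·4/10² = 144/125 kN·m
Superposition: M = Σ M_i = -11017/4000 kN·m ≈ -2.754250 kN·m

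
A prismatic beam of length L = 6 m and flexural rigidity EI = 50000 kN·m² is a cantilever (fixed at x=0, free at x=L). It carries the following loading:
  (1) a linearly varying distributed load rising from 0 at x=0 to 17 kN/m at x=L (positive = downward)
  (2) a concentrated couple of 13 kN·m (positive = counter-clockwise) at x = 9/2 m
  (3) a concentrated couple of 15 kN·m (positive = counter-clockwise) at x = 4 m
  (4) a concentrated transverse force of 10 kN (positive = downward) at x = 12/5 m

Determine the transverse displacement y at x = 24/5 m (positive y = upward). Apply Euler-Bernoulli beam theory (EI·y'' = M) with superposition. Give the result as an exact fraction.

Load 1 — triangular load w₀=17 kN/m (0→w₀ over full span):
  y_1 = (w₀Lx³/12-w₀L²x²/6-w₀x⁵/(120L))/EI = (17·6·(24/5)³/12-17·6²·(24/5)²/6-17·(24/5)⁵/(120·6))/50000 = -1435752/48828125 m
Load 2 — applied couple M₀=13 kN·m at a=9/2 m (b=L-a=3/2):
  y_2 = M₀a(2x-a)/(2EI)  [x>a] = 13·(9/2)·(2·(24/5)-(9/2))/(2·50000) = 5967/2000000 m
Load 3 — applied couple M₀=15 kN·m at a=4 m (b=L-a=2):
  y_3 = M₀a(2x-a)/(2EI)  [x>a] = 15·4·(2·(24/5)-4)/(2·50000) = 21/6250 m
Load 4 — point force P=10 kN at a=12/5 m (b=L-a=18/5):
  y_4 = -Pa²(3x-a)/(6EI)  [x>a] = -10·(12/5)²·(3·(24/5)-(12/5))/(6·50000) = -36/15625 m
Superposition: y = Σ y_i = -158529381/6250000000 m ≈ -0.025365 m

y(24/5) = -158529381/6250000000 m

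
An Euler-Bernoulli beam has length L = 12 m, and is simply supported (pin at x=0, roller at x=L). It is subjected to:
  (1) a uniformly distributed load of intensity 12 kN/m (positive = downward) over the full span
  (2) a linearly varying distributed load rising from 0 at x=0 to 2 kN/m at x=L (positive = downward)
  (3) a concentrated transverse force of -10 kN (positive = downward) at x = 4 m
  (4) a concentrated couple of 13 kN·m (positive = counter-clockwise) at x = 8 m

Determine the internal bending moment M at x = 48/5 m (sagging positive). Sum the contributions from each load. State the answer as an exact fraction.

M(48/5) = 17683/125 kN·m

Load 1 — uniform load w=12 kN/m over full span:
  M_1 = wx(L-x)/2 = 12·(48/5)·(12-(48/5))/2 = 3456/25 kN·m
Load 2 — triangular load w₀=2 kN/m (0→w₀ over full span):
  M_2 = w₀Lx/6 - w₀x³/(6L) = 2·12·(48/5)/6 - 2·(48/5)³/(6·12) = 1728/125 kN·m
Load 3 — point force P=-10 kN at a=4 m (b=L-a=8):
  M_3 = Pa(L-x)/L  [x>a] = (-10)·4·(12-(48/5))/12 = -8 kN·m
Load 4 — applied couple M₀=13 kN·m at a=8 m (b=L-a=4):
  M_4 = M₀x/L - M₀  [x>a] = 13·(48/5)/12 - 13 = -13/5 kN·m
Superposition: M = Σ M_i = 17683/125 kN·m ≈ 141.464000 kN·m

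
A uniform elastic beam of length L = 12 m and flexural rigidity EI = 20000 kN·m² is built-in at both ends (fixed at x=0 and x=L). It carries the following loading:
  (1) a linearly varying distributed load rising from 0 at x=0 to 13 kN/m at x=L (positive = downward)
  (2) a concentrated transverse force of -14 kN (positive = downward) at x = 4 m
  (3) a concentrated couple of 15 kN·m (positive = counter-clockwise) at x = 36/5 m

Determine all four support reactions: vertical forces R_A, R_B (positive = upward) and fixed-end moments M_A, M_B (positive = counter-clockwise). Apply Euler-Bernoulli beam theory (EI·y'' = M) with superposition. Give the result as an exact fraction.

Load 1 — triangular load w₀=13 kN/m (0→w₀ over full span):
  R_A = 3w₀L/20 = 3·13·12/20 = 117/5 kN
  M_A = w₀L²/30 = 13·12²/30 = 312/5 kN·m
  R_B = 7w₀L/20 = 7·13·12/20 = 273/5 kN
  M_B = -w₀L²/20 = -13·12²/20 = -468/5 kN·m
Load 2 — point force P=-14 kN at a=4 m (b=L-a=8):
  R_A = Pb²(3a+b)/L³ = (-14)·8²·(3·4+8)/12³ = -280/27 kN
  M_A = Pab²/L² = (-14)·4·8²/12² = -224/9 kN·m
  R_B = Pa²(a+3b)/L³ = (-14)·4²·(4+3·8)/12³ = -98/27 kN
  M_B = -Pa²b/L² = -(-14)·4²·8/12² = 112/9 kN·m
Load 3 — applied couple M₀=15 kN·m at a=36/5 m (b=L-a=24/5):
  R_A = 6M₀ab/L³ = 6·15·(36/5)·(24/5)/12³ = 9/5 kN
  M_A = M₀b(2a-b)/L² = 15·(24/5)·(2·(36/5)-(24/5))/12² = 24/5 kN·m
  R_B = -6M₀ab/L³ = -6·15·(36/5)·(24/5)/12³ = -9/5 kN
  M_B = M₀a(2b-a)/L² = 15·(36/5)·(2·(24/5)-(36/5))/12² = 9/5 kN·m
Superposition: R_A = 2002/135 kN, M_A = 1904/45 kN·m, R_B = 6638/135 kN, M_B = -3571/45 kN·m

R_A = 2002/135 kN, M_A = 1904/45 kN·m, R_B = 6638/135 kN, M_B = -3571/45 kN·m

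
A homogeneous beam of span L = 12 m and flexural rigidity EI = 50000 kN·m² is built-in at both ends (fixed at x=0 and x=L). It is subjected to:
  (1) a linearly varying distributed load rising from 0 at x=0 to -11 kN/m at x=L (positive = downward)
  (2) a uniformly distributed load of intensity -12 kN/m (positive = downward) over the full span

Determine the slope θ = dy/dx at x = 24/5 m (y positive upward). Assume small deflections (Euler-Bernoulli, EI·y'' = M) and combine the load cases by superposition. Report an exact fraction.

θ(24/5) = 5022/1953125 rad

Load 1 — triangular load w₀=-11 kN/m (0→w₀ over full span):
  θ_1 = -w₀(2x(L-x)(L-2x)(x+2L)+x²(L-x)²)/(120LEI) = -(-11)·(2·(24/5)·(12-(24/5))·(12-2·(24/5))·((24/5)+2·12)+(24/5)²·(12-(24/5))²)/(120·12·50000) = 1782/1953125 rad
Load 2 — uniform load w=-12 kN/m over full span:
  θ_2 = -wx(L-x)(L-2x)/(12EI) = -(-12)·(24/5)·(12-(24/5))·(12-2·(24/5))/(12·50000) = 648/390625 rad
Superposition: θ = Σ θ_i = 5022/1953125 rad ≈ 0.002571 rad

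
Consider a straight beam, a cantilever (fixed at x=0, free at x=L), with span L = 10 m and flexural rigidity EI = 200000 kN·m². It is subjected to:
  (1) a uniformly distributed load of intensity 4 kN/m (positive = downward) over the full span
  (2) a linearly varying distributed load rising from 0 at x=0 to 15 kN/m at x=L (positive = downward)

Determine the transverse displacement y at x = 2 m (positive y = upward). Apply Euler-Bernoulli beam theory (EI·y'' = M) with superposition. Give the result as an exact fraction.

Load 1 — uniform load w=4 kN/m over full span:
  y_1 = -wx²(x²-4Lx+6L²)/(24EI) = -4·2²·(2²-4·10·2+6·10²)/(24·200000) = -131/75000 m
Load 2 — triangular load w₀=15 kN/m (0→w₀ over full span):
  y_2 = (w₀Lx³/12-w₀L²x²/6-w₀x⁵/(120L))/EI = (15·10·2³/12-15·10²·2²/6-15·2⁵/(120·10))/200000 = -2251/500000 m
Superposition: y = Σ y_i = -9373/1500000 m ≈ -0.006249 m

y(2) = -9373/1500000 m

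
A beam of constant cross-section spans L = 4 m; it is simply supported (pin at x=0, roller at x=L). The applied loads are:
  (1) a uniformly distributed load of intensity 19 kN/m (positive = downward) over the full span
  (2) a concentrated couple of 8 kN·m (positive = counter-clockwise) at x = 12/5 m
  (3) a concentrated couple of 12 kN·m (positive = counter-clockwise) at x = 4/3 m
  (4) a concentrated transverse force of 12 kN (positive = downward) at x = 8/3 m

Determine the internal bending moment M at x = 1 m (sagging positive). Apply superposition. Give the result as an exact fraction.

Load 1 — uniform load w=19 kN/m over full span:
  M_1 = wx(L-x)/2 = 19·1·(4-1)/2 = 57/2 kN·m
Load 2 — applied couple M₀=8 kN·m at a=12/5 m (b=L-a=8/5):
  M_2 = M₀x/L  [x≤a] = 8·1/4 = 2 kN·m
Load 3 — applied couple M₀=12 kN·m at a=4/3 m (b=L-a=8/3):
  M_3 = M₀x/L  [x≤a] = 12·1/4 = 3 kN·m
Load 4 — point force P=12 kN at a=8/3 m (b=L-a=4/3):
  M_4 = Pbx/L  [x≤a] = 12·(4/3)·1/4 = 4 kN·m
Superposition: M = Σ M_i = 75/2 kN·m ≈ 37.500000 kN·m

M(1) = 75/2 kN·m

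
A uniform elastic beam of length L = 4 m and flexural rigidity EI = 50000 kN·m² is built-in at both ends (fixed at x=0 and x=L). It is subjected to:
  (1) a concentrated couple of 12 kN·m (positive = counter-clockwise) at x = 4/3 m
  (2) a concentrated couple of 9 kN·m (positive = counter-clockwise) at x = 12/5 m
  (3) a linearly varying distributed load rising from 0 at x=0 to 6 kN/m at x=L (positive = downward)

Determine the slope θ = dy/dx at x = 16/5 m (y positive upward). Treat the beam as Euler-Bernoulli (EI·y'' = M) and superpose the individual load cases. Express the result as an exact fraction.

θ(16/5) = -17/7812500 rad

Load 1 — applied couple M₀=12 kN·m at a=4/3 m (b=L-a=8/3):
  θ_1 = (R_Ax²/2 - M_Ax - M₀(x-a))/EI  [x>a] with R_A=4, M_A=0 = (4·(16/5)²/2 - 0·(16/5) - 12·((16/5)-(4/3)))/50000 = -3/78125 rad
Load 2 — applied couple M₀=9 kN·m at a=12/5 m (b=L-a=8/5):
  θ_2 = (R_Ax²/2 - M_Ax - M₀(x-a))/EI  [x>a] with R_A=81/25, M_A=72/25 = ((81/25)·(16/5)²/2 - (72/25)·(16/5) - 9·((16/5)-(12/5)))/50000 = 27/7812500 rad
Load 3 — triangular load w₀=6 kN/m (0→w₀ over full span):
  θ_3 = -w₀(2x(L-x)(L-2x)(x+2L)+x²(L-x)²)/(120LEI) = -6·(2·(16/5)·(4-(16/5))·(4-2·(16/5))·((16/5)+2·4)+(16/5)²·(4-(16/5))²)/(120·4·50000) = 64/1953125 rad
Superposition: θ = Σ θ_i = -17/7812500 rad ≈ -0.000002 rad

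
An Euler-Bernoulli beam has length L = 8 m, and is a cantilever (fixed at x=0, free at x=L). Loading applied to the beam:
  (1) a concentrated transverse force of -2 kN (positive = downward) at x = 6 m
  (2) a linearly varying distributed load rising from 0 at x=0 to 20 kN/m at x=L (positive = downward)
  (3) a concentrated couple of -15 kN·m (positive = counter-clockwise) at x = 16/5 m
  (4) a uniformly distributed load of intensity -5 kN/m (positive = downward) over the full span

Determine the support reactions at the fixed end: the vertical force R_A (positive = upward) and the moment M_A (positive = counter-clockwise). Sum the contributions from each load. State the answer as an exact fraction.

R_A = 38 kN, M_A = 809/3 kN·m

Load 1 — point force P=-2 kN at a=6 m (b=L-a=2):
  R_A = P = (-2) = -2 kN
  M_A = Pa = (-2)·6 = -12 kN·m
Load 2 — triangular load w₀=20 kN/m (0→w₀ over full span):
  R_A = w₀L/2 = 20·8/2 = 80 kN
  M_A = w₀L²/3 = 20·8²/3 = 1280/3 kN·m
Load 3 — applied couple M₀=-15 kN·m at a=16/5 m (b=L-a=24/5):
  R_A = 0 kN
  M_A = -M₀ = -(-15) = 15 kN·m
Load 4 — uniform load w=-5 kN/m over full span:
  R_A = wL = (-5)·8 = -40 kN
  M_A = wL²/2 = (-5)·8²/2 = -160 kN·m
Superposition: R_A = 38 kN, M_A = 809/3 kN·m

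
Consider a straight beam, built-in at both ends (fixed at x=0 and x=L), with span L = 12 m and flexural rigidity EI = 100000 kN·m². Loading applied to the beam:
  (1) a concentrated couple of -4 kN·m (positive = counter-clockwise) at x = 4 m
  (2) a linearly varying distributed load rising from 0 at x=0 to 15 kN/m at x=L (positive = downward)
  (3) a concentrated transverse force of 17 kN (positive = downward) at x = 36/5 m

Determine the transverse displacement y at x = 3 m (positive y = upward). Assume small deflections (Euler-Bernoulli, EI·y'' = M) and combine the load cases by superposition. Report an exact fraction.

Load 1 — applied couple M₀=-4 kN·m at a=4 m (b=L-a=8):
  y_1 = (R_Ax³/6 - M_Ax²/2)/EI  [x≤a] with R_A=-4/9, M_A=0 = ((-4/9)·3³/6 - 0·3²/2)/100000 = -1/50000 m
Load 2 — triangular load w₀=15 kN/m (0→w₀ over full span):
  y_2 = -w₀x²(L-x)²(x+2L)/(120LEI) = -15·3²·(12-3)²·(3+2·12)/(120·12·100000) = -6561/3200000 m
Load 3 — point force P=17 kN at a=36/5 m (b=L-a=24/5):
  y_3 = -Pb²x²(3aL-(3a+b)x)/(6L³EI)  [x≤a] = -17·(24/5)²·3²·(3·(36/5)·12-(3·(36/5)+(24/5))·3)/(6·12³·100000) = -153/250000 m
Superposition: y = Σ y_i = -42917/16000000 m ≈ -0.002682 m

y(3) = -42917/16000000 m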